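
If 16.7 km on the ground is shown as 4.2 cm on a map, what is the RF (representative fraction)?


ground = 16.7 km = 1670000 cm; RF denominator = ground / map = 1670000 / 4.2 ≈ 397619; RF = 1:397619

1:397619


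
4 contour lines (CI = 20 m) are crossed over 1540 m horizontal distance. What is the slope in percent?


elevation change = 4 * 20 = 80 m
slope = 80 / 1540 * 100 = 5.2%

5.2%


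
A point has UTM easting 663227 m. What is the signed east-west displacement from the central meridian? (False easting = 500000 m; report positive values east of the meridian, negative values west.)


displacement = 663227 - 500000 = 163227 m

163227 m


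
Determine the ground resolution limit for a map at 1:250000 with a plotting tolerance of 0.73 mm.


ground = 0.73 mm * 250000 / 1000 = 182.5 m

182.5 m


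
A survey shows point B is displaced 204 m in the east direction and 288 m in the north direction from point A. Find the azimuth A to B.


az = atan2(204, 288) = 35.3 deg
adjusted to 0-360: 35.3 degrees

35.3 degrees


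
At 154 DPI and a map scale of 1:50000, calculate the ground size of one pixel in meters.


pixel_cm = 2.54 / 154 ≈ 0.016494 cm
ground = pixel_cm * 50000 / 100 = 2.54 * 50000 / (154 * 100) = 127000 / 15400 ≈ 8.25 m

8.25 m


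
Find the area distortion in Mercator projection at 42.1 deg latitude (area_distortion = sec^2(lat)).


area_distortion = 1/cos^2(42.1) = 1.816

1.816


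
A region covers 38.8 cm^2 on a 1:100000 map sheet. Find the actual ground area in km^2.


ground_area = 38.8 * (100000/100)^2 = 38800000.0 m^2 = 38.8 km^2

38.8 km^2


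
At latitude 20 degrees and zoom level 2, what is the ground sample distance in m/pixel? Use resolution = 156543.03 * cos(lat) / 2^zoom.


res = 156543.03 * cos(20) / 2^2 = 156543.03 * 0.93969262 / 4 = 36775.58 m/pixel

36775.58 m/pixel


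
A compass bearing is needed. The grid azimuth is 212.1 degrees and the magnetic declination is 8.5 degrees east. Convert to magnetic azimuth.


magnetic azimuth = grid azimuth - declination (east +ve)
mag_az = 212.1 - 8.5 = 203.6 degrees

203.6 degrees


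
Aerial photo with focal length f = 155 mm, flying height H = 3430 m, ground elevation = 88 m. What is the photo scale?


scale = f / (H - h) = 155 mm / 3342 m = 155 / 3342000 = 1:21561

1:21561


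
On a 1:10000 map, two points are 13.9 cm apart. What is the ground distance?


ground = 13.9 cm * 10000 / 100 = 1390.0 m = 1.39 km

1.39 km


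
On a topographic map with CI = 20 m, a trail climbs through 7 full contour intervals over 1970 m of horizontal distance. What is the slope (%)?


elevation change = 7 * 20 = 140 m
slope = 140 / 1970 * 100 = 7.1%

7.1%


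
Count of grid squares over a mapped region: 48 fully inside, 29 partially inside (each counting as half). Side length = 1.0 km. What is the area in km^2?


effective squares = 48 + 29 * 0.5 = 62.5
area = 62.5 * 1.0 = 62.5 km^2

62.5 km^2


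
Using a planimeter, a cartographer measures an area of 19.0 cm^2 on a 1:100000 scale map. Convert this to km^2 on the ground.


ground_area = 19.0 * (100000/100)^2 = 19000000.0 m^2 = 19.0 km^2

19.0 km^2


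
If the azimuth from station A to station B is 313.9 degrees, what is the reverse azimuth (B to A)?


back azimuth = (313.9 + 180) mod 360 = 133.9 degrees

133.9 degrees


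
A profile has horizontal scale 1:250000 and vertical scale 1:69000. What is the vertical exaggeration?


VE = horizontal_scale / vertical_scale = 250000 / 69000 ≈ 3.6

3.6x


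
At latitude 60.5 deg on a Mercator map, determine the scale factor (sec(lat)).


SF = 1 / cos(60.5) = 1 / 0.492424 = 2.031

2.031


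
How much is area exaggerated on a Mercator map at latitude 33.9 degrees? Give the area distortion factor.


area_distortion = 1/cos^2(33.9) = 1.452

1.452


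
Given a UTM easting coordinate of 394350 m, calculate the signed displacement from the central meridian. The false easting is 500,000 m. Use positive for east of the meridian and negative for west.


displacement = 394350 - 500000 = -105650 m

-105650 m


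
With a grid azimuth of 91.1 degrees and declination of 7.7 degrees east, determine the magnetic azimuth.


magnetic azimuth = grid azimuth - declination (east +ve)
mag_az = 91.1 - 7.7 = 83.4 degrees

83.4 degrees


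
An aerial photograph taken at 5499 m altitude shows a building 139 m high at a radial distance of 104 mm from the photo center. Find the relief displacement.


d = h * r / H = 139 * 104 / 5499 = 2.63 mm

2.63 mm


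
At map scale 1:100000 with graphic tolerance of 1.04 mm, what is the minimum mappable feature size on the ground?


ground = 1.04 mm * 100000 / 1000 = 104.0 m

104.0 m


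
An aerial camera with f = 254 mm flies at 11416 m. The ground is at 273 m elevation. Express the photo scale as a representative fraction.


scale = f / (H - h) = 254 mm / 11143 m = 254 / 11143000 = 1:43870

1:43870


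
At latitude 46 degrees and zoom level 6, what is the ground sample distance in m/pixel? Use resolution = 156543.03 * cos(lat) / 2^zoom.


res = 156543.03 * cos(46) / 2^6 = 156543.03 * 0.69465837 / 64 = 1699.12 m/pixel

1699.12 m/pixel


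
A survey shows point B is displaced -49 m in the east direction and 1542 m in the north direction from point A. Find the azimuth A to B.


az = atan2(-49, 1542) = -1.8 deg
adjusted to 0-360: 358.2 degrees

358.2 degrees


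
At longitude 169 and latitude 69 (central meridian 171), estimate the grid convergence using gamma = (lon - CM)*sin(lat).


gamma = (169 - 171) * sin(69) = -2 * 0.93358 = -1.867 degrees

-1.867 degrees


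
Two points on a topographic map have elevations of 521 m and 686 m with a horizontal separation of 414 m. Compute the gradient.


gradient = (686 - 521) / 414 = 165 / 414 = 0.3986

0.3986


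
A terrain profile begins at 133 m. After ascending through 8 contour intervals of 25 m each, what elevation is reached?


elevation = 133 + 8 * 25 = 333 m

333 m


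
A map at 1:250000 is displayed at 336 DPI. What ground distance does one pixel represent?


pixel_cm = 2.54 / 336 ≈ 0.00756 cm
ground = pixel_cm * 250000 / 100 = 2.54 * 250000 / (336 * 100) = 635000 / 33600 ≈ 18.9 m

18.9 m


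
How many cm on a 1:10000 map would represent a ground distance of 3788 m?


map_cm = 3788 * 100 / 10000 = 37.88 cm

37.88 cm


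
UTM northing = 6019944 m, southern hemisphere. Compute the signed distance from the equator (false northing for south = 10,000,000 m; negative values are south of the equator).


For southern: actual = 6019944 - 10000000 = -3980056 m

-3980056 m


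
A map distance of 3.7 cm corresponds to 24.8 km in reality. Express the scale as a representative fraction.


ground = 24.8 km = 2480000 cm; RF denominator = ground / map = 2480000 / 3.7 ≈ 670270; RF = 1:670270

1:670270


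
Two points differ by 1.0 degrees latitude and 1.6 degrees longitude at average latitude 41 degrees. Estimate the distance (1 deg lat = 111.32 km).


dlat_km = 1.0 * 111.32 = 111.32
dlon_km = 1.6 * 111.32 * cos(41) ≈ 134.423
dist = sqrt(111.32^2 + 134.423^2) ≈ 174.5 km

174.5 km


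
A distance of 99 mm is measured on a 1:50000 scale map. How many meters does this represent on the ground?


ground = 99 mm * 50000 / 1000 = 4950.0 m

4950.0 m


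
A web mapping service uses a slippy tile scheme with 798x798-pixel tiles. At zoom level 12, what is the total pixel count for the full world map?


tiles per axis = 2^12 = 4096
total tiles = 4096^2 = 16777216
pixels per axis = 4096 * 798 = 3268608
total pixels = 3268608^2 = 10683798257664

10683798257664 pixels


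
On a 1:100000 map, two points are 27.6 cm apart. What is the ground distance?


ground = 27.6 cm * 100000 / 100 = 27600.0 m = 27.6 km

27.6 km


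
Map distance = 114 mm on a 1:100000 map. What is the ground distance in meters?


ground = 114 mm * 100000 / 1000 = 11400.0 m

11400.0 m


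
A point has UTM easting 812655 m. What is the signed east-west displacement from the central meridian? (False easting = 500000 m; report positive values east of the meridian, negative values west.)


displacement = 812655 - 500000 = 312655 m

312655 m


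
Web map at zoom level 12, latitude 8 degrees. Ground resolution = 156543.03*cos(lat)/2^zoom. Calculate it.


res = 156543.03 * cos(8) / 2^12 = 156543.03 * 0.99026807 / 4096 = 37.85 m/pixel

37.85 m/pixel


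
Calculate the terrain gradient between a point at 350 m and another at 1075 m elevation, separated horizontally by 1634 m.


gradient = (1075 - 350) / 1634 = 725 / 1634 = 0.4437

0.4437


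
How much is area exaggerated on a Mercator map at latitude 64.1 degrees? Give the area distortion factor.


area_distortion = 1/cos^2(64.1) = 5.241

5.241


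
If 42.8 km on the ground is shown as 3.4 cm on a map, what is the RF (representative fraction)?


ground = 42.8 km = 4280000 cm; RF denominator = ground / map = 4280000 / 3.4 ≈ 1258824; RF = 1:1258824

1:1258824


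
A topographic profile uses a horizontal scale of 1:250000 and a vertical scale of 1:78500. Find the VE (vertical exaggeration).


VE = horizontal_scale / vertical_scale = 250000 / 78500 ≈ 3.2

3.2x


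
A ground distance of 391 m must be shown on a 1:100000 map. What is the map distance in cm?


map_cm = 391 * 100 / 100000 = 0.391 cm ≈ 0.39 cm

0.39 cm


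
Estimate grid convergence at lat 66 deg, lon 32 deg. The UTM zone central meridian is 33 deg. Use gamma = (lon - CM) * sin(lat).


gamma = (32 - 33) * sin(66) = -1 * 0.913545 = -0.914 degrees

-0.914 degrees


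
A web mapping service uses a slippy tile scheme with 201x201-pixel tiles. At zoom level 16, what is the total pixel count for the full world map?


tiles per axis = 2^16 = 65536
total tiles = 65536^2 = 4294967296
pixels per axis = 65536 * 201 = 13172736
total pixels = 13172736^2 = 173520973725696

173520973725696 pixels


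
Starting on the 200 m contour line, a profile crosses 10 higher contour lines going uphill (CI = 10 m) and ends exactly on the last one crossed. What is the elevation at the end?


elevation = 200 + 10 * 10 = 300 m

300 m


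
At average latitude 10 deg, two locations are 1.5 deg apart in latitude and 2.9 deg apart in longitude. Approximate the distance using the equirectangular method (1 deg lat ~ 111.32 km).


dlat_km = 1.5 * 111.32 = 166.98
dlon_km = 2.9 * 111.32 * cos(10) ≈ 317.924
dist = sqrt(166.98^2 + 317.924^2) ≈ 359.1 km

359.1 km


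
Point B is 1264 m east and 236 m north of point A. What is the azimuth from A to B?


az = atan2(1264, 236) = 79.4 deg
adjusted to 0-360: 79.4 degrees

79.4 degrees


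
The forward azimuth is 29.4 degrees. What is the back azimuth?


back azimuth = (29.4 + 180) mod 360 = 209.4 degrees

209.4 degrees


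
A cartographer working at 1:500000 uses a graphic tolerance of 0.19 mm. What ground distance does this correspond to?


ground = 0.19 mm * 500000 / 1000 = 95.0 m

95.0 m


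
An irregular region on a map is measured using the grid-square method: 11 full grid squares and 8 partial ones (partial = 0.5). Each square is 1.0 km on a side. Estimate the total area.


effective squares = 11 + 8 * 0.5 = 15.0
area = 15.0 * 1.0 = 15.0 km^2

15.0 km^2


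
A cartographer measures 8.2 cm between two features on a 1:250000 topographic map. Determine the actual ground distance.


ground = 8.2 cm * 250000 / 100 = 20500.0 m = 20.5 km

20.5 km


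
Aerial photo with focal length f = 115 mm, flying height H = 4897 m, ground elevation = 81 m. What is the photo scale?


scale = f / (H - h) = 115 mm / 4816 m = 115 / 4816000 = 1:41878

1:41878


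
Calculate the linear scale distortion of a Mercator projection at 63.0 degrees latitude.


SF = 1 / cos(63.0) = 1 / 0.45399 = 2.203

2.203


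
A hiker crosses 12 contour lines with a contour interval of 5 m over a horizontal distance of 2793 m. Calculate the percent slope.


elevation change = 12 * 5 = 60 m
slope = 60 / 2793 * 100 = 2.1%

2.1%


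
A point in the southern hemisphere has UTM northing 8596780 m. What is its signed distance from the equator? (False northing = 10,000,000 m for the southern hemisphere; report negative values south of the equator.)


For southern: actual = 8596780 - 10000000 = -1403220 m

-1403220 m


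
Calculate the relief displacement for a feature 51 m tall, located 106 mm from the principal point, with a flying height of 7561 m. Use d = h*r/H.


d = h * r / H = 51 * 106 / 7561 = 0.71 mm

0.71 mm


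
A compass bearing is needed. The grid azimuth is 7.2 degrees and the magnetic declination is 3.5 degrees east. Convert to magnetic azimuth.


magnetic azimuth = grid azimuth - declination (east +ve)
mag_az = 7.2 - 3.5 = 3.7 degrees

3.7 degrees


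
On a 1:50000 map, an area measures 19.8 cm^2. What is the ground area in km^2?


ground_area = 19.8 * (50000/100)^2 = 4950000.0 m^2 = 4.95 km^2

4.95 km^2


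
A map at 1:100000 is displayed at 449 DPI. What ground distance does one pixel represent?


pixel_cm = 2.54 / 449 ≈ 0.005657 cm
ground = pixel_cm * 100000 / 100 = 2.54 * 100000 / (449 * 100) = 254000 / 44900 ≈ 5.66 m

5.66 m


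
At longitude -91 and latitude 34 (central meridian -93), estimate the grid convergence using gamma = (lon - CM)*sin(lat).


gamma = (-91 - -93) * sin(34) = 2 * 0.559193 = 1.118 degrees

1.118 degrees


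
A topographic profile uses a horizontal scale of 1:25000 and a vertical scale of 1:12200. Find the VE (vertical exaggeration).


VE = horizontal_scale / vertical_scale = 25000 / 12200 ≈ 2.0

2.0x


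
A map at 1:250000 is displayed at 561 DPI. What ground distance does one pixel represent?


pixel_cm = 2.54 / 561 ≈ 0.004528 cm
ground = pixel_cm * 250000 / 100 = 2.54 * 250000 / (561 * 100) = 635000 / 56100 ≈ 11.32 m

11.32 m


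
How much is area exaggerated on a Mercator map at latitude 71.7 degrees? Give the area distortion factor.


area_distortion = 1/cos^2(71.7) = 10.143

10.143


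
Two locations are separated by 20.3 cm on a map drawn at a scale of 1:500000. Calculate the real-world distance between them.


ground = 20.3 cm * 500000 / 100 = 101500.0 m = 101.5 km

101.5 km


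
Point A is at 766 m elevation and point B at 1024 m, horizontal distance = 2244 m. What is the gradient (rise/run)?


gradient = (1024 - 766) / 2244 = 258 / 2244 = 0.115

0.115


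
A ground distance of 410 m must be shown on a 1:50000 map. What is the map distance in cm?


map_cm = 410 * 100 / 50000 = 0.82 cm

0.82 cm


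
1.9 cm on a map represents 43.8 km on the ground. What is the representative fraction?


ground = 43.8 km = 4380000 cm; RF denominator = ground / map = 4380000 / 1.9 ≈ 2305263; RF = 1:2305263

1:2305263


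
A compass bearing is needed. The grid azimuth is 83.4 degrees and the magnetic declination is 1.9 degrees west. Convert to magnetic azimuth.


magnetic azimuth = grid azimuth - declination (east +ve)
mag_az = 83.4 - -1.9 = 85.3 degrees

85.3 degrees


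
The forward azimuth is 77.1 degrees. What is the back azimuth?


back azimuth = (77.1 + 180) mod 360 = 257.1 degrees

257.1 degrees


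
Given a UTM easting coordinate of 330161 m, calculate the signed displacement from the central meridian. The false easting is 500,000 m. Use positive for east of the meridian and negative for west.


displacement = 330161 - 500000 = -169839 m

-169839 m


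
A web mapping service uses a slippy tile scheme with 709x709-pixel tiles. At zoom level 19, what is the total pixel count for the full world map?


tiles per axis = 2^19 = 524288
total tiles = 524288^2 = 274877906944
pixels per axis = 524288 * 709 = 371720192
total pixels = 371720192^2 = 138175901140516864

138175901140516864 pixels


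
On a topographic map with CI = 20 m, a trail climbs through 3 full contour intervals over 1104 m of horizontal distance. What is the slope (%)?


elevation change = 3 * 20 = 60 m
slope = 60 / 1104 * 100 = 5.4%

5.4%


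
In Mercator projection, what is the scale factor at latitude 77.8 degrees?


SF = 1 / cos(77.8) = 1 / 0.211325 = 4.732

4.732


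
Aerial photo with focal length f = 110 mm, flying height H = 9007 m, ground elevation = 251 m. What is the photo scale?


scale = f / (H - h) = 110 mm / 8756 m = 110 / 8756000 = 1:79600

1:79600


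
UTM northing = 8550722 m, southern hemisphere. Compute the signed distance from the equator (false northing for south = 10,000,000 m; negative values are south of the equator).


For southern: actual = 8550722 - 10000000 = -1449278 m

-1449278 m


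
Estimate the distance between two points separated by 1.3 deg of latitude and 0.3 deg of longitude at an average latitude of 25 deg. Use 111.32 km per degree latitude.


dlat_km = 1.3 * 111.32 = 144.716
dlon_km = 0.3 * 111.32 * cos(25) ≈ 30.267
dist = sqrt(144.716^2 + 30.267^2) ≈ 147.8 km

147.8 km


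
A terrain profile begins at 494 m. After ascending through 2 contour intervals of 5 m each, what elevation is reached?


elevation = 494 + 2 * 5 = 504 m

504 m


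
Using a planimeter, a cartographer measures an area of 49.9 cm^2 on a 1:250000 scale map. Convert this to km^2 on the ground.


ground_area = 49.9 * (250000/100)^2 = 311875000.0 m^2 = 311.875 km^2

311.875 km^2


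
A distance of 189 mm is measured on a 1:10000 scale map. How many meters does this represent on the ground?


ground = 189 mm * 10000 / 1000 = 1890.0 m

1890.0 m


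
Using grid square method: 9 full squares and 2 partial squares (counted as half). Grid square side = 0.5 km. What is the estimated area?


effective squares = 9 + 2 * 0.5 = 10.0
area = 10.0 * 0.25 = 2.5 km^2

2.5 km^2


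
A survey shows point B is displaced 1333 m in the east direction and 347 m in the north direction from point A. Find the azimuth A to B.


az = atan2(1333, 347) = 75.4 deg
adjusted to 0-360: 75.4 degrees

75.4 degrees


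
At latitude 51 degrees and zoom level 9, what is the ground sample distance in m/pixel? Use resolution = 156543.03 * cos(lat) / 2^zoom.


res = 156543.03 * cos(51) / 2^9 = 156543.03 * 0.62932039 / 512 = 192.41 m/pixel

192.41 m/pixel


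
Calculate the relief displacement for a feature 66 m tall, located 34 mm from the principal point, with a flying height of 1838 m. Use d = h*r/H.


d = h * r / H = 66 * 34 / 1838 = 1.22 mm

1.22 mm


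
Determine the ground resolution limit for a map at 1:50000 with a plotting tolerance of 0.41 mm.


ground = 0.41 mm * 50000 / 1000 = 20.5 m

20.5 m


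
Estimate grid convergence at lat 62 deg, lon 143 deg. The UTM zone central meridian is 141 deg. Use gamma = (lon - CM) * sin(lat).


gamma = (143 - 141) * sin(62) = 2 * 0.882948 = 1.766 degrees

1.766 degrees


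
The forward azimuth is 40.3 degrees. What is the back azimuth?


back azimuth = (40.3 + 180) mod 360 = 220.3 degrees

220.3 degrees


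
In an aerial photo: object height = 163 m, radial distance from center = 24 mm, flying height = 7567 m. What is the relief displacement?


d = h * r / H = 163 * 24 / 7567 = 0.52 mm

0.52 mm


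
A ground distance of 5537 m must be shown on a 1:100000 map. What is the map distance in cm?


map_cm = 5537 * 100 / 100000 = 5.537 cm ≈ 5.54 cm

5.54 cm


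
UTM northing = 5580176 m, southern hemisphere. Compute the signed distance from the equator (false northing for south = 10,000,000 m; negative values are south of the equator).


For southern: actual = 5580176 - 10000000 = -4419824 m

-4419824 m


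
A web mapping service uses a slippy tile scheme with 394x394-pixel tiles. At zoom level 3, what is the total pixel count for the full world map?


tiles per axis = 2^3 = 8
total tiles = 8^2 = 64
pixels per axis = 8 * 394 = 3152
total pixels = 3152^2 = 9935104

9935104 pixels


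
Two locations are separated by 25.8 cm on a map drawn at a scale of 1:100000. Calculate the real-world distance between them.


ground = 25.8 cm * 100000 / 100 = 25800.0 m = 25.8 km

25.8 km


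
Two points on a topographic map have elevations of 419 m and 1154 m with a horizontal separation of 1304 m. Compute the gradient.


gradient = (1154 - 419) / 1304 = 735 / 1304 = 0.5637

0.5637


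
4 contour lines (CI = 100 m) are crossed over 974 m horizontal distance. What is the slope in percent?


elevation change = 4 * 100 = 400 m
slope = 400 / 974 * 100 = 41.1%

41.1%


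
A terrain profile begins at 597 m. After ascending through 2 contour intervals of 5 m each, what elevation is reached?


elevation = 597 + 2 * 5 = 607 m

607 m


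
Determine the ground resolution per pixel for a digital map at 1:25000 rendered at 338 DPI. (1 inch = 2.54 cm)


pixel_cm = 2.54 / 338 ≈ 0.007515 cm
ground = pixel_cm * 25000 / 100 = 2.54 * 25000 / (338 * 100) = 63500 / 33800 ≈ 1.88 m

1.88 m


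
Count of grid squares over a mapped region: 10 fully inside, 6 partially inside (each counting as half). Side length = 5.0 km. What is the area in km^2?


effective squares = 10 + 6 * 0.5 = 13.0
area = 13.0 * 25.0 = 325.0 km^2

325.0 km^2


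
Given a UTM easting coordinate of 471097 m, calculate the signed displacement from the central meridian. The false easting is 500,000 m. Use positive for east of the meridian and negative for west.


displacement = 471097 - 500000 = -28903 m

-28903 m


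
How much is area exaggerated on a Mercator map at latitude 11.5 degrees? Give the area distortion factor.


area_distortion = 1/cos^2(11.5) = 1.041

1.041


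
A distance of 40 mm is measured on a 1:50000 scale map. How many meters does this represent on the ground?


ground = 40 mm * 50000 / 1000 = 2000.0 m

2000.0 m


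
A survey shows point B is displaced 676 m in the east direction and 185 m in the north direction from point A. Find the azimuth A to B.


az = atan2(676, 185) = 74.7 deg
adjusted to 0-360: 74.7 degrees

74.7 degrees


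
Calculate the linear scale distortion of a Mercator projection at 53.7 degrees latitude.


SF = 1 / cos(53.7) = 1 / 0.592013 = 1.689

1.689


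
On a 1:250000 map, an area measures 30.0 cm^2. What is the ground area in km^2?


ground_area = 30.0 * (250000/100)^2 = 187500000.0 m^2 = 187.5 km^2

187.5 km^2


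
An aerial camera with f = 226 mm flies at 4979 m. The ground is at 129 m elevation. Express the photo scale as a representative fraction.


scale = f / (H - h) = 226 mm / 4850 m = 226 / 4850000 = 1:21460

1:21460


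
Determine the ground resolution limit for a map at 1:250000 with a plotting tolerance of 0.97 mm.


ground = 0.97 mm * 250000 / 1000 = 242.5 m

242.5 m


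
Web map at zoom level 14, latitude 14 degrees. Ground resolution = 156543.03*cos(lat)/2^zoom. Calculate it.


res = 156543.03 * cos(14) / 2^14 = 156543.03 * 0.97029573 / 16384 = 9.27 m/pixel

9.27 m/pixel


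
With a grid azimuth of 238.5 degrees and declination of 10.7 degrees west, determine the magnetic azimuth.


magnetic azimuth = grid azimuth - declination (east +ve)
mag_az = 238.5 - -10.7 = 249.2 degrees

249.2 degrees


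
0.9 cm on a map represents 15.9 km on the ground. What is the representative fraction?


ground = 15.9 km = 1590000 cm; RF denominator = ground / map = 1590000 / 0.9 ≈ 1766667; RF = 1:1766667

1:1766667


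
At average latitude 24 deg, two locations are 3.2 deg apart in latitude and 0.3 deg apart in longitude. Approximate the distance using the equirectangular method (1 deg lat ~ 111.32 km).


dlat_km = 3.2 * 111.32 = 356.224
dlon_km = 0.3 * 111.32 * cos(24) ≈ 30.509
dist = sqrt(356.224^2 + 30.509^2) ≈ 357.5 km

357.5 km


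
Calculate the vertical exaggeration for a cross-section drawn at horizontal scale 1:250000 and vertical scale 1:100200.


VE = horizontal_scale / vertical_scale = 250000 / 100200 ≈ 2.5

2.5x


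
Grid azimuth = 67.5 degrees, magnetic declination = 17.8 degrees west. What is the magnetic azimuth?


magnetic azimuth = grid azimuth - declination (east +ve)
mag_az = 67.5 - -17.8 = 85.3 degrees

85.3 degrees


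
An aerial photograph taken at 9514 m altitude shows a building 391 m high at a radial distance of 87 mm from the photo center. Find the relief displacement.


d = h * r / H = 391 * 87 / 9514 = 3.58 mm

3.58 mm


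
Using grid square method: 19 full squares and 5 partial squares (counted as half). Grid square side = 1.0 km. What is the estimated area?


effective squares = 19 + 5 * 0.5 = 21.5
area = 21.5 * 1.0 = 21.5 km^2

21.5 km^2


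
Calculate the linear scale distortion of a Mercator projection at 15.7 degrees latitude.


SF = 1 / cos(15.7) = 1 / 0.962692 = 1.039

1.039


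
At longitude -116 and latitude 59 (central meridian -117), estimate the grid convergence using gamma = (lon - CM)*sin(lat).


gamma = (-116 - -117) * sin(59) = 1 * 0.857167 = 0.857 degrees

0.857 degrees


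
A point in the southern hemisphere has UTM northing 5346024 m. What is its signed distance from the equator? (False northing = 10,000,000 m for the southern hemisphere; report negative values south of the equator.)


For southern: actual = 5346024 - 10000000 = -4653976 m

-4653976 m


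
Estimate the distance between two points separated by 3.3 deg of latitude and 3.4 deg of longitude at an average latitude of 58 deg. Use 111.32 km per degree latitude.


dlat_km = 3.3 * 111.32 = 367.356
dlon_km = 3.4 * 111.32 * cos(58) ≈ 200.568
dist = sqrt(367.356^2 + 200.568^2) ≈ 418.5 km

418.5 km


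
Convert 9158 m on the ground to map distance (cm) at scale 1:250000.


map_cm = 9158 * 100 / 250000 = 3.6632 cm ≈ 3.66 cm

3.66 cm


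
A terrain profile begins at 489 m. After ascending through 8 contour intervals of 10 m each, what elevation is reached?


elevation = 489 + 8 * 10 = 569 m

569 m


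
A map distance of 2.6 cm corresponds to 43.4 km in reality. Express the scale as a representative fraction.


ground = 43.4 km = 4340000 cm; RF denominator = ground / map = 4340000 / 2.6 ≈ 1669231; RF = 1:1669231

1:1669231


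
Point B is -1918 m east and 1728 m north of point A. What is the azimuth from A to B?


az = atan2(-1918, 1728) = -48.0 deg
adjusted to 0-360: 312.0 degrees

312.0 degrees


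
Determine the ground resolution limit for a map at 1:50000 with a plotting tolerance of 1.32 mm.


ground = 1.32 mm * 50000 / 1000 = 66.0 m

66.0 m


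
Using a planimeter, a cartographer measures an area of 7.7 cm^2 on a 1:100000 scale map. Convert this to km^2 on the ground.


ground_area = 7.7 * (100000/100)^2 = 7700000.0 m^2 = 7.7 km^2

7.7 km^2


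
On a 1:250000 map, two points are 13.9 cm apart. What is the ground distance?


ground = 13.9 cm * 250000 / 100 = 34750.0 m = 34.75 km

34.75 km


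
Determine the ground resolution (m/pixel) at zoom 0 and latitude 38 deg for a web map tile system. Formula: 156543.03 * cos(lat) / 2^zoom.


res = 156543.03 * cos(38) / 2^0 = 156543.03 * 0.78801075 / 1 = 123357.59 m/pixel

123357.59 m/pixel


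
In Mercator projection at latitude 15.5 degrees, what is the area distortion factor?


area_distortion = 1/cos^2(15.5) = 1.077

1.077


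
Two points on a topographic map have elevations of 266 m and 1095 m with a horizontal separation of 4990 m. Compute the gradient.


gradient = (1095 - 266) / 4990 = 829 / 4990 = 0.1661

0.1661


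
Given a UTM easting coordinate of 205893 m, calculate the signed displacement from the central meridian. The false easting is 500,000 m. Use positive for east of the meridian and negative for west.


displacement = 205893 - 500000 = -294107 m

-294107 m


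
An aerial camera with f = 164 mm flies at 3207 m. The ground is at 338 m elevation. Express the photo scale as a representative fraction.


scale = f / (H - h) = 164 mm / 2869 m = 164 / 2869000 = 1:17494

1:17494


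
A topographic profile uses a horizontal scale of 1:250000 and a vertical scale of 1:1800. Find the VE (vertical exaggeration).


VE = horizontal_scale / vertical_scale = 250000 / 1800 ≈ 138.9

138.9x


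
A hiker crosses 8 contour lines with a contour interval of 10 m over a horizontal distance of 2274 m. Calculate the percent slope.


elevation change = 8 * 10 = 80 m
slope = 80 / 2274 * 100 = 3.5%

3.5%


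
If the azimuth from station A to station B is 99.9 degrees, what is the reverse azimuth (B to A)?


back azimuth = (99.9 + 180) mod 360 = 279.9 degrees

279.9 degrees


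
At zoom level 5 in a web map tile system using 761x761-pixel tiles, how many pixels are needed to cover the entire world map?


tiles per axis = 2^5 = 32
total tiles = 32^2 = 1024
pixels per axis = 32 * 761 = 24352
total pixels = 24352^2 = 593019904

593019904 pixels


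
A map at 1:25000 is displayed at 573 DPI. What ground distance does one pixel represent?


pixel_cm = 2.54 / 573 ≈ 0.004433 cm
ground = pixel_cm * 25000 / 100 = 2.54 * 25000 / (573 * 100) = 63500 / 57300 ≈ 1.11 m

1.11 m


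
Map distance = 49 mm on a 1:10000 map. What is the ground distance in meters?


ground = 49 mm * 10000 / 1000 = 490.0 m

490.0 m


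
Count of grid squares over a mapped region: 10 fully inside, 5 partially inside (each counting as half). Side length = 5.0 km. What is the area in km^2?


effective squares = 10 + 5 * 0.5 = 12.5
area = 12.5 * 25.0 = 312.5 km^2

312.5 km^2


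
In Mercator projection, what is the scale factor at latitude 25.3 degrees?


SF = 1 / cos(25.3) = 1 / 0.904083 = 1.106

1.106


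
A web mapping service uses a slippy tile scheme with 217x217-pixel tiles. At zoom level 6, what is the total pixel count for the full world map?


tiles per axis = 2^6 = 64
total tiles = 64^2 = 4096
pixels per axis = 64 * 217 = 13888
total pixels = 13888^2 = 192876544

192876544 pixels


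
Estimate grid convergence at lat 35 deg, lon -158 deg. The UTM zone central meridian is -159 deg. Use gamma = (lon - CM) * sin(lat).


gamma = (-158 - -159) * sin(35) = 1 * 0.573576 = 0.574 degrees

0.574 degrees


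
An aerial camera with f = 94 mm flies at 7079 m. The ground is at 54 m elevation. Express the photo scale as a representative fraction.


scale = f / (H - h) = 94 mm / 7025 m = 94 / 7025000 = 1:74734

1:74734


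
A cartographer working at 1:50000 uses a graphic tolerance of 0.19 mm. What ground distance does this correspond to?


ground = 0.19 mm * 50000 / 1000 = 9.5 m

9.5 m


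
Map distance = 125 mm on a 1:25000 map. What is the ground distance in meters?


ground = 125 mm * 25000 / 1000 = 3125.0 m

3125.0 m


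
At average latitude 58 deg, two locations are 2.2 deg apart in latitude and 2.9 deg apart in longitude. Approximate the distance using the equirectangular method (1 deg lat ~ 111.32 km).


dlat_km = 2.2 * 111.32 = 244.904
dlon_km = 2.9 * 111.32 * cos(58) ≈ 171.073
dist = sqrt(244.904^2 + 171.073^2) ≈ 298.7 km

298.7 km


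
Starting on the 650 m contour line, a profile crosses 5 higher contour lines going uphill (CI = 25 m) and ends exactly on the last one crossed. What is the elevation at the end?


elevation = 650 + 5 * 25 = 775 m

775 m


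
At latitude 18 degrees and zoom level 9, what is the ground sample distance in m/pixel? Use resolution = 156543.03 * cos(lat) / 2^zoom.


res = 156543.03 * cos(18) / 2^9 = 156543.03 * 0.95105652 / 512 = 290.78 m/pixel

290.78 m/pixel


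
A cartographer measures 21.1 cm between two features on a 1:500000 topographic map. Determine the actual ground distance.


ground = 21.1 cm * 500000 / 100 = 105500.0 m = 105.5 km

105.5 km


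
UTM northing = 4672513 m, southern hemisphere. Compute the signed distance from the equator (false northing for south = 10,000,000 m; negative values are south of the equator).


For southern: actual = 4672513 - 10000000 = -5327487 m

-5327487 m


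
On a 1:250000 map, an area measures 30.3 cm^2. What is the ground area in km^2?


ground_area = 30.3 * (250000/100)^2 = 189375000.0 m^2 = 189.375 km^2

189.375 km^2


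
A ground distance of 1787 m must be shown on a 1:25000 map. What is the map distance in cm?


map_cm = 1787 * 100 / 25000 = 7.148 cm ≈ 7.15 cm

7.15 cm


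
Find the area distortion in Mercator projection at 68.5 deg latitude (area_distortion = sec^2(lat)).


area_distortion = 1/cos^2(68.5) = 7.445

7.445


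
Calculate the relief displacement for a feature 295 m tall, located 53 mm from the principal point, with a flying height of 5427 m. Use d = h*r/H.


d = h * r / H = 295 * 53 / 5427 = 2.88 mm

2.88 mm


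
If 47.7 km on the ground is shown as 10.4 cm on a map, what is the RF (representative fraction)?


ground = 47.7 km = 4770000 cm; RF denominator = ground / map = 4770000 / 10.4 ≈ 458654; RF = 1:458654

1:458654


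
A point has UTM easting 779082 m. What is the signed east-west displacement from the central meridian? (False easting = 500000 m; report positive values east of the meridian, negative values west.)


displacement = 779082 - 500000 = 279082 m

279082 m


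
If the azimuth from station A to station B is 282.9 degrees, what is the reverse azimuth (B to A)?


back azimuth = (282.9 + 180) mod 360 = 102.9 degrees

102.9 degrees


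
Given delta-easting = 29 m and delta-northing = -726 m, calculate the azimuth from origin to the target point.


az = atan2(29, -726) = 177.7 deg
adjusted to 0-360: 177.7 degrees

177.7 degrees


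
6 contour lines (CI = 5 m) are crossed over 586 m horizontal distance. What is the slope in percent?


elevation change = 6 * 5 = 30 m
slope = 30 / 586 * 100 = 5.1%

5.1%


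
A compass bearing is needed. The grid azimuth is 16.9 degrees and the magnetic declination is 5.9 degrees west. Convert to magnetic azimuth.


magnetic azimuth = grid azimuth - declination (east +ve)
mag_az = 16.9 - -5.9 = 22.8 degrees

22.8 degrees


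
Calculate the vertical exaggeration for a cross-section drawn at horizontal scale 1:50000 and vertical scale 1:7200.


VE = horizontal_scale / vertical_scale = 50000 / 7200 ≈ 6.9

6.9x


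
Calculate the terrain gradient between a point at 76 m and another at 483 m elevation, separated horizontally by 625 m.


gradient = (483 - 76) / 625 = 407 / 625 = 0.6512

0.6512


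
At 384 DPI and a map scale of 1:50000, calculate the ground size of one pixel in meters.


pixel_cm = 2.54 / 384 ≈ 0.006615 cm
ground = pixel_cm * 50000 / 100 = 2.54 * 50000 / (384 * 100) = 127000 / 38400 ≈ 3.31 m

3.31 m


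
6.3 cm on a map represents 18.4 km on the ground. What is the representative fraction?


ground = 18.4 km = 1840000 cm; RF denominator = ground / map = 1840000 / 6.3 ≈ 292063; RF = 1:292063

1:292063


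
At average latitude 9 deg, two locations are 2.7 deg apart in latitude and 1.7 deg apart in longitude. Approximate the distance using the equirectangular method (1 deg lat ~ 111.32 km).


dlat_km = 2.7 * 111.32 = 300.564
dlon_km = 1.7 * 111.32 * cos(9) ≈ 186.914
dist = sqrt(300.564^2 + 186.914^2) ≈ 353.9 km

353.9 km


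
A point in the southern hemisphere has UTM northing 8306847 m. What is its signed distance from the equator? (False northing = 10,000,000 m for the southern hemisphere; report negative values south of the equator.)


For southern: actual = 8306847 - 10000000 = -1693153 m

-1693153 m


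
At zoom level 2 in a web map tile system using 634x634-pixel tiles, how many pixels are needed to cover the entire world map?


tiles per axis = 2^2 = 4
total tiles = 4^2 = 16
pixels per axis = 4 * 634 = 2536
total pixels = 2536^2 = 6431296

6431296 pixels


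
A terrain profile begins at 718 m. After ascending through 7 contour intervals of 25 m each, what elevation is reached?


elevation = 718 + 7 * 25 = 893 m

893 m


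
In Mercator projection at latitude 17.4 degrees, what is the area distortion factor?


area_distortion = 1/cos^2(17.4) = 1.098

1.098


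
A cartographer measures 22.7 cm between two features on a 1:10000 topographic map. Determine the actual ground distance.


ground = 22.7 cm * 10000 / 100 = 2270.0 m = 2.27 km

2.27 km


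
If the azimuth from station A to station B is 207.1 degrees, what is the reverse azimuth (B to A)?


back azimuth = (207.1 + 180) mod 360 = 27.1 degrees

27.1 degrees


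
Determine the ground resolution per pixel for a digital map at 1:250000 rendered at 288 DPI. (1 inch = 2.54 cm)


pixel_cm = 2.54 / 288 ≈ 0.008819 cm
ground = pixel_cm * 250000 / 100 = 2.54 * 250000 / (288 * 100) = 635000 / 28800 ≈ 22.05 m

22.05 m


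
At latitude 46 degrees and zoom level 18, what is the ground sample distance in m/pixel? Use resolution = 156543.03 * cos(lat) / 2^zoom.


res = 156543.03 * cos(46) / 2^18 = 156543.03 * 0.69465837 / 262144 = 0.41 m/pixel

0.41 m/pixel


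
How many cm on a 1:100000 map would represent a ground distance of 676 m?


map_cm = 676 * 100 / 100000 = 0.676 cm ≈ 0.68 cm

0.68 cm


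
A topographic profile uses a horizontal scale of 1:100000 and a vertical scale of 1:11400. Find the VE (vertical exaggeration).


VE = horizontal_scale / vertical_scale = 100000 / 11400 ≈ 8.8

8.8x


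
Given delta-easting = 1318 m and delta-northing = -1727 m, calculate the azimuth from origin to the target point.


az = atan2(1318, -1727) = 142.7 deg
adjusted to 0-360: 142.7 degrees

142.7 degrees


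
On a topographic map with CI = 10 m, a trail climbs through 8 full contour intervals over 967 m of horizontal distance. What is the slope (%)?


elevation change = 8 * 10 = 80 m
slope = 80 / 967 * 100 = 8.3%

8.3%


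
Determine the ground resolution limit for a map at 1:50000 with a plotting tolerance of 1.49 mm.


ground = 1.49 mm * 50000 / 1000 = 74.5 m

74.5 m


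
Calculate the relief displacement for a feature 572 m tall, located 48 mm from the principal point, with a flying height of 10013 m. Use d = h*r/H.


d = h * r / H = 572 * 48 / 10013 = 2.74 mm

2.74 mm


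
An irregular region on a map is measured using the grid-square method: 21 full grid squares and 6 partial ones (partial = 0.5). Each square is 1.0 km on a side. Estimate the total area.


effective squares = 21 + 6 * 0.5 = 24.0
area = 24.0 * 1.0 = 24.0 km^2

24.0 km^2


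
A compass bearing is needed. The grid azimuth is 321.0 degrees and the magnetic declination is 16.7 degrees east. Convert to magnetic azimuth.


magnetic azimuth = grid azimuth - declination (east +ve)
mag_az = 321.0 - 16.7 = 304.3 degrees

304.3 degrees


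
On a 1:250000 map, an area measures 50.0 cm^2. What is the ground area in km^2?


ground_area = 50.0 * (250000/100)^2 = 312500000.0 m^2 = 312.5 km^2

312.5 km^2


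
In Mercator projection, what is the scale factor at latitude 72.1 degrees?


SF = 1 / cos(72.1) = 1 / 0.307357 = 3.254

3.254


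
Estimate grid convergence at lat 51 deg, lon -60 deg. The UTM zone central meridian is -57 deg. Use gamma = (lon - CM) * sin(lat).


gamma = (-60 - -57) * sin(51) = -3 * 0.777146 = -2.331 degrees

-2.331 degrees


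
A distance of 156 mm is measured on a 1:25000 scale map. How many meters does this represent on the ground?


ground = 156 mm * 25000 / 1000 = 3900.0 m

3900.0 m


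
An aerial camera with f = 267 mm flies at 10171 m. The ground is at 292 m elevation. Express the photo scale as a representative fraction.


scale = f / (H - h) = 267 mm / 9879 m = 267 / 9879000 = 1:37000

1:37000


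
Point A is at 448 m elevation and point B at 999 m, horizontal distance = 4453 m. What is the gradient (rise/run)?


gradient = (999 - 448) / 4453 = 551 / 4453 = 0.1237

0.1237
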